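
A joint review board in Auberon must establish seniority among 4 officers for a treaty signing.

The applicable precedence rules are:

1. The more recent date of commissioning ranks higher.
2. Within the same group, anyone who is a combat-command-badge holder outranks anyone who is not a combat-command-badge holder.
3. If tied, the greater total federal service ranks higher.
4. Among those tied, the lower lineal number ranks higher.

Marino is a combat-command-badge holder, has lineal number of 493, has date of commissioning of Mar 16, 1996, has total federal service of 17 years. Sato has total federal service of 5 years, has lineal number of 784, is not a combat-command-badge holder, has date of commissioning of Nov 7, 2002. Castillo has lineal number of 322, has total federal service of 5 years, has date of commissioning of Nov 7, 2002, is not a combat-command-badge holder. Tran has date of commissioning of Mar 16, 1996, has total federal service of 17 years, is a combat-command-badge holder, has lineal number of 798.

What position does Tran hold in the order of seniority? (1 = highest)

By date of commissioning (later first): Castillo and Sato (both Nov 7, 2002); then Marino and Tran (both Mar 16, 1996).
Castillo and Sato are each not a combat-command-badge holder, so the next rule applies.
Castillo and Sato both have total federal service 5 years, so the next rule applies.
Among Castillo and Sato, by lineal number (lower first): Castillo (322) before Sato (784).
Marino and Tran are each a combat-command-badge holder, so the next rule applies.
Marino and Tran both have total federal service 17 years, so the next rule applies.
Among Marino and Tran, by lineal number (lower first): Marino (493) before Tran (798).
Order: Castillo, Sato, Marino, Tran. So position 4.

4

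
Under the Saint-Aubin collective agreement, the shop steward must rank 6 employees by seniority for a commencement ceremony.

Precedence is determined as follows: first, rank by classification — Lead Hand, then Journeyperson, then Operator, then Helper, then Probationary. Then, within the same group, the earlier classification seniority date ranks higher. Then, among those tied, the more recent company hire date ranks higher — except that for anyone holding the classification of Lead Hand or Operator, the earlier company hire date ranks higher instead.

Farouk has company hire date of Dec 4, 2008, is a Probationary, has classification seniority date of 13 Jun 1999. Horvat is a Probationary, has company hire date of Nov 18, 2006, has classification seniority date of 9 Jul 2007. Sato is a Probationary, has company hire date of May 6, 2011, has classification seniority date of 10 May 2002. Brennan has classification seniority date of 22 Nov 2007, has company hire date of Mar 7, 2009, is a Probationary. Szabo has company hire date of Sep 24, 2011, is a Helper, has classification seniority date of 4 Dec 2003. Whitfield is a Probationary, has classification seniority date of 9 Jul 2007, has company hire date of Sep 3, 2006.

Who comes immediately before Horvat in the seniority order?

Sato

By classification: Szabo (Helper); then Farouk, Sato, Horvat, Whitfield and Brennan (Probationary).
Among Farouk, Sato, Horvat, Whitfield and Brennan, by classification seniority date (earlier first): Farouk (13 Jun 1999) before Sato (10 May 2002) before Horvat and Whitfield (9 Jul 2007) before Brennan (22 Nov 2007).
Among Horvat and Whitfield, by company hire date (later first): Horvat (Nov 18, 2006) before Whitfield (Sep 3, 2006).
Order: Szabo, Farouk, Sato, Horvat, Whitfield, Brennan.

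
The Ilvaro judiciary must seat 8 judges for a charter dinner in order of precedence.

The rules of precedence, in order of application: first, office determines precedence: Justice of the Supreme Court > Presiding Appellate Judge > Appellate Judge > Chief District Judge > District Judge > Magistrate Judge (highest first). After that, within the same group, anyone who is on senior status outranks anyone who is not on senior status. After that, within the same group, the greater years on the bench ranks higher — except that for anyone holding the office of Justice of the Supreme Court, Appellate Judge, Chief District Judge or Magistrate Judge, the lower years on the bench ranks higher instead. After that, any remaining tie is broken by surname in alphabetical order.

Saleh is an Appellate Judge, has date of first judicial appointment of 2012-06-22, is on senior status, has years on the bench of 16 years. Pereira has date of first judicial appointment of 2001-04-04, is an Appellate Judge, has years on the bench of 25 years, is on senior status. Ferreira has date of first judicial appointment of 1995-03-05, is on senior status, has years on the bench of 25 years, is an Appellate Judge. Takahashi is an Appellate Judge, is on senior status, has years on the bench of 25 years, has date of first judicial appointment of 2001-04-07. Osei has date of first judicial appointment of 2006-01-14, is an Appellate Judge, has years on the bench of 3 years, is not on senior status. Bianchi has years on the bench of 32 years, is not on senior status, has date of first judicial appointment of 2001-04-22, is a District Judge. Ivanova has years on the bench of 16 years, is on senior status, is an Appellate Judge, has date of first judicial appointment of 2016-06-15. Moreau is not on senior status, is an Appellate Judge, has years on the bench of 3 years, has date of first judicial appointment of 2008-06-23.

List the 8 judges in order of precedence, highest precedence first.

By office: Ivanova, Saleh, Ferreira, Pereira, Takahashi, Moreau and Osei (Appellate Judge); then Bianchi (District Judge).
Among Ivanova, Saleh, Ferreira, Pereira, Takahashi, Moreau and Osei, on senior status before not on senior status: Ivanova, Saleh, Ferreira, Pereira and Takahashi (on senior status) before Moreau and Osei (not on senior status).
Among Ivanova, Saleh, Ferreira, Pereira and Takahashi, by years on the bench (lower first) (reversed rule for this group): Ivanova and Saleh (16 years) before Ferreira, Pereira and Takahashi (25 years).
Among Ivanova and Saleh, alphabetically by surname: Ivanova before Saleh.
Among Ferreira, Pereira and Takahashi, alphabetically by surname: Ferreira before Pereira before Takahashi.
Moreau and Osei both have years on the bench 3 years, so the next rule applies.
Among Moreau and Osei, alphabetically by surname: Moreau before Osei.
Full order: Ivanova, Saleh, Ferreira, Pereira, Takahashi, Moreau, Osei, Bianchi.

Ivanova, Saleh, Ferreira, Pereira, Takahashi, Moreau, Osei, Bianchi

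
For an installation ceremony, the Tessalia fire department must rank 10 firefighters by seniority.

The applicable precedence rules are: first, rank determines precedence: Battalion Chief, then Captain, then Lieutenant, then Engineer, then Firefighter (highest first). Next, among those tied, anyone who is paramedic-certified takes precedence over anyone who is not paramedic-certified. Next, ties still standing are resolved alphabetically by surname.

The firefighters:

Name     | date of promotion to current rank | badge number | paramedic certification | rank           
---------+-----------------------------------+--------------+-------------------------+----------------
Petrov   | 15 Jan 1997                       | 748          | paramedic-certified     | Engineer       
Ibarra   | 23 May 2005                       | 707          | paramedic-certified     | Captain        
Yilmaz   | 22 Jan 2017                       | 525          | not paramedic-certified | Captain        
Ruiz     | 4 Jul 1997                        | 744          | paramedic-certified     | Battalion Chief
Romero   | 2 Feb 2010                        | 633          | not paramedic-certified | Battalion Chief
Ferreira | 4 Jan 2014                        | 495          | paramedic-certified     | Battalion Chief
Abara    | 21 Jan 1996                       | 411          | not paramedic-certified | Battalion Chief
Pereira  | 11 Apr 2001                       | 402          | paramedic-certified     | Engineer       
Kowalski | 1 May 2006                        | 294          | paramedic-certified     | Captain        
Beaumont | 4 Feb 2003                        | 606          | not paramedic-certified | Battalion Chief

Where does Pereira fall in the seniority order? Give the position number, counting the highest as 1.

By rank: Ferreira, Ruiz, Abara, Beaumont and Romero (Battalion Chief); then Ibarra, Kowalski and Yilmaz (Captain); then Pereira and Petrov (Engineer).
Among Ferreira, Ruiz, Abara, Beaumont and Romero, paramedic-certified before not paramedic-certified: Ferreira and Ruiz (paramedic-certified) before Abara, Beaumont and Romero (not paramedic-certified).
Among Ferreira and Ruiz, alphabetically by surname: Ferreira before Ruiz.
Among Abara, Beaumont and Romero, alphabetically by surname: Abara before Beaumont before Romero.
Among Ibarra, Kowalski and Yilmaz, paramedic-certified before not paramedic-certified: Ibarra and Kowalski (paramedic-certified) before Yilmaz (not paramedic-certified).
Among Ibarra and Kowalski, alphabetically by surname: Ibarra before Kowalski.
Pereira and Petrov are each paramedic-certified, so the next rule applies.
Among Pereira and Petrov, alphabetically by surname: Pereira before Petrov.
Order: Ferreira, Ruiz, Abara, Beaumont, Romero, Ibarra, Kowalski, Yilmaz, Pereira, Petrov. So position 9.

9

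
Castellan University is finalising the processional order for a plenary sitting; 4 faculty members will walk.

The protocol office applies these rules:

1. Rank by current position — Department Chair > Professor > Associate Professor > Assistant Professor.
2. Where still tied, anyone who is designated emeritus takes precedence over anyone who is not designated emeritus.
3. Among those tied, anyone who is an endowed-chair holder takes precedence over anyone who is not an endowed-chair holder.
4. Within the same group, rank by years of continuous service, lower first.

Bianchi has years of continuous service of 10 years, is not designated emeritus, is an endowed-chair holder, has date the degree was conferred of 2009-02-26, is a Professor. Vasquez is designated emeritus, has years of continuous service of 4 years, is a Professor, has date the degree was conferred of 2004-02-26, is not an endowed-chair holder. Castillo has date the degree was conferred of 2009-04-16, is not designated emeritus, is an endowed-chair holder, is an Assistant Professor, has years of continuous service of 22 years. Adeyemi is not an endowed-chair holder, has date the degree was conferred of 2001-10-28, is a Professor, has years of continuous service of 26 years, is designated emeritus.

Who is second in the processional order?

By current position: Vasquez, Adeyemi and Bianchi (Professor); then Castillo (Assistant Professor).
Among Vasquez, Adeyemi and Bianchi, designated emeritus before not designated emeritus: Vasquez and Adeyemi (designated emeritus) before Bianchi (not designated emeritus).
Vasquez and Adeyemi are each not an endowed-chair holder, so the next rule applies.
Among Vasquez and Adeyemi, by years of continuous service (lower first): Vasquez (4 years) before Adeyemi (26 years).
Order: Vasquez, Adeyemi, Bianchi, Castillo.

Adeyemi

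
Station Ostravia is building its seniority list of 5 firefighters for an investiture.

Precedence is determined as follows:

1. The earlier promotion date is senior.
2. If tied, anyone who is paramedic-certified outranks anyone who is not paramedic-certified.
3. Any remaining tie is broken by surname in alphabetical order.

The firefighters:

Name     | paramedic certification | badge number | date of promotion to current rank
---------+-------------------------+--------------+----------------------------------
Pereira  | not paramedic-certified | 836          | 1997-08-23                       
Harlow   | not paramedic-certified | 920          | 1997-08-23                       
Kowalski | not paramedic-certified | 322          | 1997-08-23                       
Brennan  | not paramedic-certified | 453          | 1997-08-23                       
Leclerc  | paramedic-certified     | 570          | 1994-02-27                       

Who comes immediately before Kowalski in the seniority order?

By date of promotion to current rank (earlier first): Leclerc (1994-02-27); then Brennan, Harlow, Kowalski and Pereira (each 1997-08-23).
Brennan, Harlow, Kowalski and Pereira are each not paramedic-certified, so the next rule applies.
Among Brennan, Harlow, Kowalski and Pereira, alphabetically by surname: Brennan before Harlow before Kowalski before Pereira.
Order: Leclerc, Brennan, Harlow, Kowalski, Pereira.

Harlow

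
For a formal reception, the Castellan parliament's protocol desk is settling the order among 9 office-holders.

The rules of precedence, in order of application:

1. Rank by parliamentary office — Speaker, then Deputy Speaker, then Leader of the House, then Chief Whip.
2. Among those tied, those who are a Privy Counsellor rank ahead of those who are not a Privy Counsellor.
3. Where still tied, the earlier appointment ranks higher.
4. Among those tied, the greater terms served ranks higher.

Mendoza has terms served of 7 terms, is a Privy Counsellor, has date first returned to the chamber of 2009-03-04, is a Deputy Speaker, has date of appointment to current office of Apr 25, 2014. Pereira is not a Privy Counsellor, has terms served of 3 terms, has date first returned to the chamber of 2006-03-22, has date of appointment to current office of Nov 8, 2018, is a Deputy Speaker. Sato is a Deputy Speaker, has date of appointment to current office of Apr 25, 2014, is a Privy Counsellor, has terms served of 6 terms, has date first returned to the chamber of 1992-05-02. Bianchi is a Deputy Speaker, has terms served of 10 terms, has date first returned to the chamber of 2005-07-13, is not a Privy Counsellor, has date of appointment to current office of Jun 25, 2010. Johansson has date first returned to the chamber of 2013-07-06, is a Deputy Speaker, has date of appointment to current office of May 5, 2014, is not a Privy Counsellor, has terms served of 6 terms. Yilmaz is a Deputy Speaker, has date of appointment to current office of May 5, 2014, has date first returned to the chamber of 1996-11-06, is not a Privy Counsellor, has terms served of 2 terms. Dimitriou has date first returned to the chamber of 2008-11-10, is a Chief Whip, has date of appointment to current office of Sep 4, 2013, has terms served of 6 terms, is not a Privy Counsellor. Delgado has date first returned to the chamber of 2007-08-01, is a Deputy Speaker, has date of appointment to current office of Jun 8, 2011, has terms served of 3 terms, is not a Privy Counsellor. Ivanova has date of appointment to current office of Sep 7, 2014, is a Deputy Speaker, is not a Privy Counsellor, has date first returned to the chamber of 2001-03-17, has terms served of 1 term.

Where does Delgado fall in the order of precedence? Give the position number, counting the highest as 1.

4

By parliamentary office: Mendoza, Sato, Bianchi, Delgado, Johansson, Yilmaz, Ivanova and Pereira (Deputy Speaker); then Dimitriou (Chief Whip).
Among Mendoza, Sato, Bianchi, Delgado, Johansson, Yilmaz, Ivanova and Pereira, a Privy Counsellor before not a Privy Counsellor: Mendoza and Sato (a Privy Counsellor) before Bianchi, Delgado, Johansson, Yilmaz, Ivanova and Pereira (not a Privy Counsellor).
Mendoza and Sato both have date of appointment to current office Apr 25, 2014, so the next rule applies.
Among Mendoza and Sato, by terms served (higher first): Mendoza (7 terms) before Sato (6 terms).
Among Bianchi, Delgado, Johansson, Yilmaz, Ivanova and Pereira, by date of appointment to current office (earlier first): Bianchi (Jun 25, 2010) before Delgado (Jun 8, 2011) before Johansson and Yilmaz (May 5, 2014) before Ivanova (Sep 7, 2014) before Pereira (Nov 8, 2018).
Among Johansson and Yilmaz, by terms served (higher first): Johansson (6 terms) before Yilmaz (2 terms).
Order: Mendoza, Sato, Bianchi, Delgado, Johansson, Yilmaz, Ivanova, Pereira, Dimitriou. So position 4.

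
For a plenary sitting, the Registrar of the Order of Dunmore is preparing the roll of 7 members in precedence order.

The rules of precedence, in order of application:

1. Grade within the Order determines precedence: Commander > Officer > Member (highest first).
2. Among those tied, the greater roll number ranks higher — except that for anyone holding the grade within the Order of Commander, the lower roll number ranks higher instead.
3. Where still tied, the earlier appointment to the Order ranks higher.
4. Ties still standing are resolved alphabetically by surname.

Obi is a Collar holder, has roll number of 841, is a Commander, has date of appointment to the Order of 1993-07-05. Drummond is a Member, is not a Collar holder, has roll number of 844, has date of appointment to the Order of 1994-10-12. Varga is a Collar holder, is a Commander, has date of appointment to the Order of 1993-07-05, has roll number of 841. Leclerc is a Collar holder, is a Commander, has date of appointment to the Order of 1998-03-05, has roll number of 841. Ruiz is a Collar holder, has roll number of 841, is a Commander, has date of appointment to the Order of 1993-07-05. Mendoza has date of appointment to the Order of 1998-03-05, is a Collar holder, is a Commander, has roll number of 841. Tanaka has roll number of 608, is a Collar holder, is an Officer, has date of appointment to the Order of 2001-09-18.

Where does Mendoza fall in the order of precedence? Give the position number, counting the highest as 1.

5

By grade within the Order: Obi, Ruiz, Varga, Leclerc and Mendoza (Commander); then Tanaka (Officer); then Drummond (Member).
Obi, Ruiz, Varga, Leclerc and Mendoza all have roll number 841, so the next rule applies.
Among Obi, Ruiz, Varga, Leclerc and Mendoza, by date of appointment to the Order (earlier first): Obi, Ruiz and Varga (1993-07-05) before Leclerc and Mendoza (1998-03-05).
Among Obi, Ruiz and Varga, alphabetically by surname: Obi before Ruiz before Varga.
Among Leclerc and Mendoza, alphabetically by surname: Leclerc before Mendoza.
Order: Obi, Ruiz, Varga, Leclerc, Mendoza, Tanaka, Drummond. So position 5.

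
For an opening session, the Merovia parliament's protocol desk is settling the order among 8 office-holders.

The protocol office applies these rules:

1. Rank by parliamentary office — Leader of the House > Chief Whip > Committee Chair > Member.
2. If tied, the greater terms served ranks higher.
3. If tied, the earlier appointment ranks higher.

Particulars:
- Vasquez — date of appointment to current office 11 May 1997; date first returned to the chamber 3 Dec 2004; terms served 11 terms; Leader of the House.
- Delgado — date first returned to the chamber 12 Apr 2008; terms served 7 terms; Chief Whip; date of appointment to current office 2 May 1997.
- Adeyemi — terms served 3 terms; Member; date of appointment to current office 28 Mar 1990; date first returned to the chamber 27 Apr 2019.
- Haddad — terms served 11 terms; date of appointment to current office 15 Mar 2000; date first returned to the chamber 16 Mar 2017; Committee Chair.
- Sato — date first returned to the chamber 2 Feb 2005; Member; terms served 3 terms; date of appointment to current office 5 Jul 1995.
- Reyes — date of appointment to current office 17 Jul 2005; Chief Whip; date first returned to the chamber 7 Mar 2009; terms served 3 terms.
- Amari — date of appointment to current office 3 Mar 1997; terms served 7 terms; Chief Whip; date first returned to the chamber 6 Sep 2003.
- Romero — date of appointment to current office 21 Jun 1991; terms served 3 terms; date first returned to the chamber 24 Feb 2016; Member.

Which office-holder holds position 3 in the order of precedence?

By parliamentary office: Vasquez (Leader of the House); then Amari, Delgado and Reyes (Chief Whip); then Haddad (Committee Chair); then Adeyemi, Romero and Sato (Member).
Among Amari, Delgado and Reyes, by terms served (higher first): Amari and Delgado (7 terms) before Reyes (3 terms).
Among Amari and Delgado, by date of appointment to current office (earlier first): Amari (3 Mar 1997) before Delgado (2 May 1997).
Adeyemi, Romero and Sato all have terms served 3 terms, so the next rule applies.
Among Adeyemi, Romero and Sato, by date of appointment to current office (earlier first): Adeyemi (28 Mar 1990) before Romero (21 Jun 1991) before Sato (5 Jul 1995).
Order: Vasquez, Amari, Delgado, Reyes, Haddad, Adeyemi, Romero, Sato.

Delgado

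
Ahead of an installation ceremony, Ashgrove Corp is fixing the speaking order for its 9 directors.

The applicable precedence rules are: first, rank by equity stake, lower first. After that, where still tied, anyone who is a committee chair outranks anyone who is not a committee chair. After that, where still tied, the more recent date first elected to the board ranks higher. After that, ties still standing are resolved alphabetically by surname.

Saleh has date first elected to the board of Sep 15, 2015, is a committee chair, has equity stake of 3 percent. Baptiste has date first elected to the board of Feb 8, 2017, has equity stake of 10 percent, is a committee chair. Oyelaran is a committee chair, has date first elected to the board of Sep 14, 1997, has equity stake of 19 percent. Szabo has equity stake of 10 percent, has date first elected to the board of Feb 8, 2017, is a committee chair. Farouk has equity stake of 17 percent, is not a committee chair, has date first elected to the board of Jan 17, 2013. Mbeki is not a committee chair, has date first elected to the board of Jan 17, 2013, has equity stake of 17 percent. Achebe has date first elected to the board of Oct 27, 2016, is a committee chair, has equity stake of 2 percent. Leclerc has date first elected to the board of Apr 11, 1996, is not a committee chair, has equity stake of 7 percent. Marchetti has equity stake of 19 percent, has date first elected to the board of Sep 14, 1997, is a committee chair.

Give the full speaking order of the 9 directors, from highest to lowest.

Achebe, Saleh, Leclerc, Baptiste, Szabo, Farouk, Mbeki, Marchetti, Oyelaran

By equity stake (lower first): Achebe (2 percent); then Saleh (3 percent); then Leclerc (7 percent); then Baptiste and Szabo (both 10 percent); then Farouk and Mbeki (both 17 percent); then Marchetti and Oyelaran (both 19 percent).
Baptiste and Szabo are each a committee chair, so the next rule applies.
Baptiste and Szabo both have date first elected to the board Feb 8, 2017, so the next rule applies.
Among Baptiste and Szabo, alphabetically by surname: Baptiste before Szabo.
Farouk and Mbeki are each not a committee chair, so the next rule applies.
Farouk and Mbeki both have date first elected to the board Jan 17, 2013, so the next rule applies.
Among Farouk and Mbeki, alphabetically by surname: Farouk before Mbeki.
Marchetti and Oyelaran are each a committee chair, so the next rule applies.
Marchetti and Oyelaran both have date first elected to the board Sep 14, 1997, so the next rule applies.
Among Marchetti and Oyelaran, alphabetically by surname: Marchetti before Oyelaran.
Full order: Achebe, Saleh, Leclerc, Baptiste, Szabo, Farouk, Mbeki, Marchetti, Oyelaran.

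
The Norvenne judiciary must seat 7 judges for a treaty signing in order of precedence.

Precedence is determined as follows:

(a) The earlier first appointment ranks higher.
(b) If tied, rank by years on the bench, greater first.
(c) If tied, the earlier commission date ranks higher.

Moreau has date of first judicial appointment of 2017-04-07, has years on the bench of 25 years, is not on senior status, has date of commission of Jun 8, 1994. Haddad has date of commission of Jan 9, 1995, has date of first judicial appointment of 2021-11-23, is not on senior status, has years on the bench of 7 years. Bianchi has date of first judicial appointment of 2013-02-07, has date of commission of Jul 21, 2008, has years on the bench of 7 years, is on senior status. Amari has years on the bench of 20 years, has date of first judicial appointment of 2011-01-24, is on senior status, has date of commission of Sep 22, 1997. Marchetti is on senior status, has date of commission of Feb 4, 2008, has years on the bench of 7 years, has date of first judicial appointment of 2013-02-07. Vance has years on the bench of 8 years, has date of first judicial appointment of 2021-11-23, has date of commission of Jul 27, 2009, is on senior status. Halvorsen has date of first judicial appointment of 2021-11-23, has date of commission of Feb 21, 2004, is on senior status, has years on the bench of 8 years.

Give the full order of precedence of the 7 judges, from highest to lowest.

Amari, Marchetti, Bianchi, Moreau, Halvorsen, Vance, Haddad

By date of first judicial appointment (earlier first): Amari (2011-01-24); then Marchetti and Bianchi (both 2013-02-07); then Moreau (2017-04-07); then Halvorsen, Vance and Haddad (each 2021-11-23).
Marchetti and Bianchi both have years on the bench 7 years, so the next rule applies.
Among Marchetti and Bianchi, by date of commission (earlier first): Marchetti (Feb 4, 2008) before Bianchi (Jul 21, 2008).
Among Halvorsen, Vance and Haddad, by years on the bench (higher first): Halvorsen and Vance (8 years) before Haddad (7 years).
Among Halvorsen and Vance, by date of commission (earlier first): Halvorsen (Feb 21, 2004) before Vance (Jul 27, 2009).
Full order: Amari, Marchetti, Bianchi, Moreau, Halvorsen, Vance, Haddad.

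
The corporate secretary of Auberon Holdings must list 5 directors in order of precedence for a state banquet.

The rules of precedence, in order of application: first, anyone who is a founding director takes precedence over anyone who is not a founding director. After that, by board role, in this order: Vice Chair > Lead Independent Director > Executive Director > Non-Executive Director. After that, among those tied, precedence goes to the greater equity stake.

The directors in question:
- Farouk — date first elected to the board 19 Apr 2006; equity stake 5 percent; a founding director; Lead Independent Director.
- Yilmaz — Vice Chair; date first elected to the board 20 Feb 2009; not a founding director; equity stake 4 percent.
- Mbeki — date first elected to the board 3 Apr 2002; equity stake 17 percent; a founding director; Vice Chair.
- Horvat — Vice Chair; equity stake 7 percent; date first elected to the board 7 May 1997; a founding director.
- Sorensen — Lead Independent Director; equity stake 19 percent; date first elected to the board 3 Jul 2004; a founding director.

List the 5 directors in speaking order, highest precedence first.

By the first rule: Mbeki, Horvat, Sorensen and Farouk (each a founding director); then Yilmaz (not a founding director).
Among Mbeki, Horvat, Sorensen and Farouk, by board role: Mbeki and Horvat (Vice Chair) before Sorensen and Farouk (Lead Independent Director).
Among Mbeki and Horvat, by equity stake (higher first): Mbeki (17 percent) before Horvat (7 percent).
Among Sorensen and Farouk, by equity stake (higher first): Sorensen (19 percent) before Farouk (5 percent).
Full order: Mbeki, Horvat, Sorensen, Farouk, Yilmaz.

Mbeki, Horvat, Sorensen, Farouk, Yilmaz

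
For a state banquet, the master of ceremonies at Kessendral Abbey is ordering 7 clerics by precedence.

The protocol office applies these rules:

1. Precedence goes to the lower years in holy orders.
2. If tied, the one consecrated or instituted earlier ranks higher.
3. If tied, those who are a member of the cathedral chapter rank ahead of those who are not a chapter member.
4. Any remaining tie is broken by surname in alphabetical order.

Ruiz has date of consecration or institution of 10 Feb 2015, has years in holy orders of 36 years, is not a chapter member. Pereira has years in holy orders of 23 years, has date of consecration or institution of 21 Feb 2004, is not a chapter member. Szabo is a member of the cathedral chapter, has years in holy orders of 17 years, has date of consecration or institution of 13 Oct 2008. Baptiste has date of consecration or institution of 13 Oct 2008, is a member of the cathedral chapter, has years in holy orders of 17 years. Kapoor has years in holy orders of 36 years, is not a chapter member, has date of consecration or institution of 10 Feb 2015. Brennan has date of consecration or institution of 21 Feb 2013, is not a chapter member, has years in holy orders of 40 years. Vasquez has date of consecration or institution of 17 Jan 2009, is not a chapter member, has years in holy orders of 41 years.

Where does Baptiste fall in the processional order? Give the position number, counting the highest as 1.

1

By years in holy orders (lower first): Baptiste and Szabo (both 17 years); then Pereira (23 years); then Kapoor and Ruiz (both 36 years); then Brennan (40 years); then Vasquez (41 years).
Baptiste and Szabo both have date of consecration or institution 13 Oct 2008, so the next rule applies.
Baptiste and Szabo are each a member of the cathedral chapter, so the next rule applies.
Among Baptiste and Szabo, alphabetically by surname: Baptiste before Szabo.
Kapoor and Ruiz both have date of consecration or institution 10 Feb 2015, so the next rule applies.
Kapoor and Ruiz are each not a chapter member, so the next rule applies.
Among Kapoor and Ruiz, alphabetically by surname: Kapoor before Ruiz.
Order: Baptiste, Szabo, Pereira, Kapoor, Ruiz, Brennan, Vasquez. So position 1.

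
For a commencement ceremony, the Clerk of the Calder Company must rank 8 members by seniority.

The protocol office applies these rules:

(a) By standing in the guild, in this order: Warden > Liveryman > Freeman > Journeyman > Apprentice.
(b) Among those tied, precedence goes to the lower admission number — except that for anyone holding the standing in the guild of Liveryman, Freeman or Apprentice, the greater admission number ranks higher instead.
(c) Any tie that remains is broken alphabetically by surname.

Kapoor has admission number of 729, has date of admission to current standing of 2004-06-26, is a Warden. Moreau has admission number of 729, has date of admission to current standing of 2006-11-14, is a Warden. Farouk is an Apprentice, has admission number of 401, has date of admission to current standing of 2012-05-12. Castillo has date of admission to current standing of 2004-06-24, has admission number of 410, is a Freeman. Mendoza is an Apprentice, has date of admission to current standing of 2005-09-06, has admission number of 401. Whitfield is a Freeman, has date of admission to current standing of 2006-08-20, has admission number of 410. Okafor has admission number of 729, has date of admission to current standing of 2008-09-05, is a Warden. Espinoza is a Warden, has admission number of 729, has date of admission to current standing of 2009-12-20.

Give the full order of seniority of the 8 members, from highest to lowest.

By standing in the guild: Espinoza, Kapoor, Moreau and Okafor (Warden); then Castillo and Whitfield (Freeman); then Farouk and Mendoza (Apprentice).
Espinoza, Kapoor, Moreau and Okafor all have admission number 729, so the next rule applies.
Among Espinoza, Kapoor, Moreau and Okafor, alphabetically by surname: Espinoza before Kapoor before Moreau before Okafor.
Castillo and Whitfield both have admission number 410, so the next rule applies.
Among Castillo and Whitfield, alphabetically by surname: Castillo before Whitfield.
Farouk and Mendoza both have admission number 401, so the next rule applies.
Among Farouk and Mendoza, alphabetically by surname: Farouk before Mendoza.
Full order: Espinoza, Kapoor, Moreau, Okafor, Castillo, Whitfield, Farouk, Mendoza.

Espinoza, Kapoor, Moreau, Okafor, Castillo, Whitfield, Farouk, Mendoza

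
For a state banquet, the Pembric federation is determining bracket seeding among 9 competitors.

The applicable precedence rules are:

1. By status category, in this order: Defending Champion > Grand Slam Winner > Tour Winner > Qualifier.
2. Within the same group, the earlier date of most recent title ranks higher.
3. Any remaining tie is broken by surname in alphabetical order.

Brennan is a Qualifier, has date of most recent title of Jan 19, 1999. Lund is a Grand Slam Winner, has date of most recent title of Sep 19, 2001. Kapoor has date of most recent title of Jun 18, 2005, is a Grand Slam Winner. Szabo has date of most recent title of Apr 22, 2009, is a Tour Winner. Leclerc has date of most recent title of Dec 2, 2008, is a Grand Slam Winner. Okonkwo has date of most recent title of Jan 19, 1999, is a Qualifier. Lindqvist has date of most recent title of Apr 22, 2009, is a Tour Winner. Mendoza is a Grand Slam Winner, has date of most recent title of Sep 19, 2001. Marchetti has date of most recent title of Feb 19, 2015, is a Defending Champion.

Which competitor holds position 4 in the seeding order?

By status category: Marchetti (Defending Champion); then Lund, Mendoza, Kapoor and Leclerc (Grand Slam Winner); then Lindqvist and Szabo (Tour Winner); then Brennan and Okonkwo (Qualifier).
Among Lund, Mendoza, Kapoor and Leclerc, by date of most recent title (earlier first): Lund and Mendoza (Sep 19, 2001) before Kapoor (Jun 18, 2005) before Leclerc (Dec 2, 2008).
Among Lund and Mendoza, alphabetically by surname: Lund before Mendoza.
Lindqvist and Szabo both have date of most recent title Apr 22, 2009, so the next rule applies.
Among Lindqvist and Szabo, alphabetically by surname: Lindqvist before Szabo.
Brennan and Okonkwo both have date of most recent title Jan 19, 1999, so the next rule applies.
Among Brennan and Okonkwo, alphabetically by surname: Brennan before Okonkwo.
Order: Marchetti, Lund, Mendoza, Kapoor, Leclerc, Lindqvist, Szabo, Brennan, Okonkwo.

Kapoor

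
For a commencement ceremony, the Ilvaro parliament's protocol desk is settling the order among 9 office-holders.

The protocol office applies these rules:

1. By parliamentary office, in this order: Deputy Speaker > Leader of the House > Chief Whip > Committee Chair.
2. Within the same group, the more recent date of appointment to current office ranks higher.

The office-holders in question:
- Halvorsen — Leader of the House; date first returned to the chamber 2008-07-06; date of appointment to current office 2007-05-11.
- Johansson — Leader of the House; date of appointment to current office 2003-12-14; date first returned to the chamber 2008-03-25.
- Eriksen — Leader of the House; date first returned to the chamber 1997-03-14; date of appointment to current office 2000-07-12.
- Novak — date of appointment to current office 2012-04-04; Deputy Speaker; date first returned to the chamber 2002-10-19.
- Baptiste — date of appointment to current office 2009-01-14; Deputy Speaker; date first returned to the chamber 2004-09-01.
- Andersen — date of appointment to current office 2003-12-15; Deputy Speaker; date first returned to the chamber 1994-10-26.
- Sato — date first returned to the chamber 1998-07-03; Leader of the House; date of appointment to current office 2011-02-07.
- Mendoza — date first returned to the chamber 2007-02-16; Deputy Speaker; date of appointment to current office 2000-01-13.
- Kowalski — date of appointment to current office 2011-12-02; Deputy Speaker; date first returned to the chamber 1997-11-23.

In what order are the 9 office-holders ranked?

By parliamentary office: Novak, Kowalski, Baptiste, Andersen and Mendoza (Deputy Speaker); then Sato, Halvorsen, Johansson and Eriksen (Leader of the House).
Among Novak, Kowalski, Baptiste, Andersen and Mendoza, by date of appointment to current office (later first): Novak (2012-04-04) before Kowalski (2011-12-02) before Baptiste (2009-01-14) before Andersen (2003-12-15) before Mendoza (2000-01-13).
Among Sato, Halvorsen, Johansson and Eriksen, by date of appointment to current office (later first): Sato (2011-02-07) before Halvorsen (2007-05-11) before Johansson (2003-12-14) before Eriksen (2000-07-12).
Full order: Novak, Kowalski, Baptiste, Andersen, Mendoza, Sato, Halvorsen, Johansson, Eriksen.

Novak, Kowalski, Baptiste, Andersen, Mendoza, Sato, Halvorsen, Johansson, Eriksen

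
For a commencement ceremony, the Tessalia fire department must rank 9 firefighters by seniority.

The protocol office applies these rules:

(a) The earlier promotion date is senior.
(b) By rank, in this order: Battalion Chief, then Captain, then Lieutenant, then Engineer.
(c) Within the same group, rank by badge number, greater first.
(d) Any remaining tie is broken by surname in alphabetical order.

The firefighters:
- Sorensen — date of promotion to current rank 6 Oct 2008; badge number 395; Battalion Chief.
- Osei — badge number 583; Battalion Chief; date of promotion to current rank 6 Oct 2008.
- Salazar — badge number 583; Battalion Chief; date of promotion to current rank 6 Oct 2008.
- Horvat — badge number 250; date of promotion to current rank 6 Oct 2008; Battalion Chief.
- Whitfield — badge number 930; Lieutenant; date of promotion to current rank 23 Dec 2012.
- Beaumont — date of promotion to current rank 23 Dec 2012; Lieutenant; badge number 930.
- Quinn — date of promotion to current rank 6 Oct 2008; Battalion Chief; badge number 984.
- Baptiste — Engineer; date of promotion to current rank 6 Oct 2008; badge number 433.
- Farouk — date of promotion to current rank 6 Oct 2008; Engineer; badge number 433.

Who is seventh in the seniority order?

Farouk

By date of promotion to current rank (earlier first): Quinn, Osei, Salazar, Sorensen, Horvat, Baptiste and Farouk (each 6 Oct 2008); then Beaumont and Whitfield (both 23 Dec 2012).
Among Quinn, Osei, Salazar, Sorensen, Horvat, Baptiste and Farouk, by rank: Quinn, Osei, Salazar, Sorensen and Horvat (Battalion Chief) before Baptiste and Farouk (Engineer).
Among Quinn, Osei, Salazar, Sorensen and Horvat, by badge number (higher first): Quinn (984) before Osei and Salazar (583) before Sorensen (395) before Horvat (250).
Among Osei and Salazar, alphabetically by surname: Osei before Salazar.
Baptiste and Farouk both have badge number 433, so the next rule applies.
Among Baptiste and Farouk, alphabetically by surname: Baptiste before Farouk.
Beaumont and Whitfield are each Lieutenant, so the next rule applies.
Beaumont and Whitfield both have badge number 930, so the next rule applies.
Among Beaumont and Whitfield, alphabetically by surname: Beaumont before Whitfield.
Order: Quinn, Osei, Salazar, Sorensen, Horvat, Baptiste, Farouk, Beaumont, Whitfield.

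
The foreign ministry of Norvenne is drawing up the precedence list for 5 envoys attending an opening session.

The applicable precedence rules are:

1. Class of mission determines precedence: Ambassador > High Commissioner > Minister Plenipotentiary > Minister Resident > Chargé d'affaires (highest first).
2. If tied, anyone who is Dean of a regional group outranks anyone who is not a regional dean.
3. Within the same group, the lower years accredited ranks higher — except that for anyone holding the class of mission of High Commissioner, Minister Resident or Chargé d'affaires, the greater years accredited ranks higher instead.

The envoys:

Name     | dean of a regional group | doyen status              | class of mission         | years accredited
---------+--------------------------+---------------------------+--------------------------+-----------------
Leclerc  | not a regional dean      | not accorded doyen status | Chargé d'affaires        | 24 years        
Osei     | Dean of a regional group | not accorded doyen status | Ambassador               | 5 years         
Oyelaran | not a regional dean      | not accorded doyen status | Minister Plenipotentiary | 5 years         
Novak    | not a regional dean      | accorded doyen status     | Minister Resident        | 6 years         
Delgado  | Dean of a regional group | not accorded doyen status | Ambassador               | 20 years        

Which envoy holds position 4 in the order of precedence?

Novak

By class of mission: Osei and Delgado (Ambassador); then Oyelaran (Minister Plenipotentiary); then Novak (Minister Resident); then Leclerc (Chargé d'affaires).
Osei and Delgado are each Dean of a regional group, so the next rule applies.
Among Osei and Delgado, by years accredited (lower first): Osei (5 years) before Delgado (20 years).
Order: Osei, Delgado, Oyelaran, Novak, Leclerc.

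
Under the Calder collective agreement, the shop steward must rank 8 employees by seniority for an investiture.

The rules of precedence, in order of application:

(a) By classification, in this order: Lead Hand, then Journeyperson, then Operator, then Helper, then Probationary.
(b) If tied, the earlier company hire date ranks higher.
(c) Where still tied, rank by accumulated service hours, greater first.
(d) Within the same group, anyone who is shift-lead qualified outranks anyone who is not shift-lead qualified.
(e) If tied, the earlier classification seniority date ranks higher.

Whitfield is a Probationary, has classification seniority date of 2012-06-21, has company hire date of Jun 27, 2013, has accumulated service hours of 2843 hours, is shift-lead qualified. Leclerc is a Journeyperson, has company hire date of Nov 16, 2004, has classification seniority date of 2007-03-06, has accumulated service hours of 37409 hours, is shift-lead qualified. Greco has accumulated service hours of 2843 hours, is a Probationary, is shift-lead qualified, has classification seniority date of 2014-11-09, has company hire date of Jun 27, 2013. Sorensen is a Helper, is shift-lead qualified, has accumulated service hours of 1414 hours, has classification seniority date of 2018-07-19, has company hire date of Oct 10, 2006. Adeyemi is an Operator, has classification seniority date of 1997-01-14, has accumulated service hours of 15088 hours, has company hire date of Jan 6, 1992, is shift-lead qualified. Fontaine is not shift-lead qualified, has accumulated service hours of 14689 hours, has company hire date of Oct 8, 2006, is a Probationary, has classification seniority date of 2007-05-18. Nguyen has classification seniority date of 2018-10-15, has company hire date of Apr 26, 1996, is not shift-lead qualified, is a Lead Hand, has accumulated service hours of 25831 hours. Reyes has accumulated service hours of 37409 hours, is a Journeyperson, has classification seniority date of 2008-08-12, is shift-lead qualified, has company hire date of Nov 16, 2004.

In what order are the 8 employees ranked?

By classification: Nguyen (Lead Hand); then Leclerc and Reyes (Journeyperson); then Adeyemi (Operator); then Sorensen (Helper); then Fontaine, Whitfield and Greco (Probationary).
Leclerc and Reyes both have company hire date Nov 16, 2004, so the next rule applies.
Leclerc and Reyes both have accumulated service hours 37409 hours, so the next rule applies.
Leclerc and Reyes are each shift-lead qualified, so the next rule applies.
Among Leclerc and Reyes, by classification seniority date (earlier first): Leclerc (2007-03-06) before Reyes (2008-08-12).
Among Fontaine, Whitfield and Greco, by company hire date (earlier first): Fontaine (Oct 8, 2006) before Whitfield and Greco (Jun 27, 2013).
Whitfield and Greco both have accumulated service hours 2843 hours, so the next rule applies.
Whitfield and Greco are each shift-lead qualified, so the next rule applies.
Among Whitfield and Greco, by classification seniority date (earlier first): Whitfield (2012-06-21) before Greco (2014-11-09).
Full order: Nguyen, Leclerc, Reyes, Adeyemi, Sorensen, Fontaine, Whitfield, Greco.

Nguyen, Leclerc, Reyes, Adeyemi, Sorensen, Fontaine, Whitfield, Greco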